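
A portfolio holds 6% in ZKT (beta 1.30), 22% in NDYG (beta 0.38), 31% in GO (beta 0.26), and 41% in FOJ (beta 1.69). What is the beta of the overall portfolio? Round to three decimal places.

β_P = Σ w_i β_i = 0.06×1.30 + 0.22×0.38 + 0.31×0.26 + 0.41×1.69 = 0.9351

0.935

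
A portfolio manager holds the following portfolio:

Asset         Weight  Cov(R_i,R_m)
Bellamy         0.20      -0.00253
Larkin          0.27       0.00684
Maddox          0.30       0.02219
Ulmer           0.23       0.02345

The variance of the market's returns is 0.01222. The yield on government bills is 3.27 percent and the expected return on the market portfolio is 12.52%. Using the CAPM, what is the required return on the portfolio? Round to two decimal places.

13.41%

β_Bellamy = -0.00253 / 0.01222 = -0.2070
β_Larkin = 0.00684 / 0.01222 = 0.5597
β_Maddox = 0.02219 / 0.01222 = 1.8159
β_Ulmer = 0.02345 / 0.01222 = 1.9190
β_P = Σ w_i β_i = 0.20×-0.2070 + 0.27×0.5597 + 0.30×1.8159 + 0.23×1.9190 = 1.0959
MRP = 12.52% − 3.27% = 9.25%
E(R_P) = R_f + β_P × MRP = 3.27% + 1.0959 × 9.25% = 13.41%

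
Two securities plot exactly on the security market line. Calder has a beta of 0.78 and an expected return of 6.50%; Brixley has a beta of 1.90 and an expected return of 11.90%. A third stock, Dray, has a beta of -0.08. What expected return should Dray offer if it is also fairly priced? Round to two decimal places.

2.35%

MRP (SML slope) = (11.90% − 6.50%) / (1.90 − 0.78) = 5.40% / 1.12 = 4.8214%
R_f (intercept) = 6.50% − 0.78 × 4.8214% = 2.7393%
E(R_Dray) = R_f + β × MRP = 2.7393% + -0.08 × 4.8214% = 2.35%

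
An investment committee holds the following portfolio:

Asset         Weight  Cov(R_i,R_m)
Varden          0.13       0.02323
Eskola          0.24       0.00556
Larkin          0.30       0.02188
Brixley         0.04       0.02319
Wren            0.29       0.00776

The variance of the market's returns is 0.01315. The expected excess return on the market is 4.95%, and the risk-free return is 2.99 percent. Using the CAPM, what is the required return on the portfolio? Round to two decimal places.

8.30%

β_Varden = 0.02323 / 0.01315 = 1.7665
β_Eskola = 0.00556 / 0.01315 = 0.4228
β_Larkin = 0.02188 / 0.01315 = 1.6639
β_Brixley = 0.02319 / 0.01315 = 1.7635
β_Wren = 0.00776 / 0.01315 = 0.5901
β_P = Σ w_i β_i = 0.13×1.7665 + 0.24×0.4228 + 0.30×1.6639 + 0.04×1.7635 + 0.29×0.5901 = 1.0720
E(R_P) = R_f + β_P × MRP = 2.99% + 1.0720 × 4.95% = 8.30%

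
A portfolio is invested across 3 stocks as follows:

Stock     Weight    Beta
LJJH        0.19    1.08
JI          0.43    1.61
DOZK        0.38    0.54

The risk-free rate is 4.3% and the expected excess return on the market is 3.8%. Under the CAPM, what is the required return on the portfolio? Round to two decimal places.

8.49%

β_P = Σ w_i β_i = 0.19×1.08 + 0.43×1.61 + 0.38×0.54 = 1.1027
E(R_P) = R_f + β_P × MRP = 4.3% + 1.1027 × 3.8% = 8.49%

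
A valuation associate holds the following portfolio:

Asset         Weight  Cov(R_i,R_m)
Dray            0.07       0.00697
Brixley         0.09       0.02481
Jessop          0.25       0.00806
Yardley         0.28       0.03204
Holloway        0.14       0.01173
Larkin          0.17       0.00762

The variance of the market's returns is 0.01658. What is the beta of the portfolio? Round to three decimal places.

β_Dray = 0.00697 / 0.01658 = 0.4204
β_Brixley = 0.02481 / 0.01658 = 1.4964
β_Jessop = 0.00806 / 0.01658 = 0.4861
β_Yardley = 0.03204 / 0.01658 = 1.9324
β_Holloway = 0.01173 / 0.01658 = 0.7075
β_Larkin = 0.00762 / 0.01658 = 0.4596
β_P = Σ w_i β_i = 0.07×0.4204 + 0.09×1.4964 + 0.25×0.4861 + 0.28×1.9324 + 0.14×0.7075 + 0.17×0.4596 = 1.0039

1.004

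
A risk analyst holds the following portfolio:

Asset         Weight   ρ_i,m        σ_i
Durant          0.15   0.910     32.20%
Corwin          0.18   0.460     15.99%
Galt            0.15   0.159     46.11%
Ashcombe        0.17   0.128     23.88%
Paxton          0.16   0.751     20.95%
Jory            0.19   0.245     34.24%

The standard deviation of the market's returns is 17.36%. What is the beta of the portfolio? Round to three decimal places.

0.660

β_Durant = 0.910 × 32.20% / 17.36% = 1.6879
β_Corwin = 0.460 × 15.99% / 17.36% = 0.4237
β_Galt = 0.159 × 46.11% / 17.36% = 0.4223
β_Ashcombe = 0.128 × 23.88% / 17.36% = 0.1761
β_Paxton = 0.751 × 20.95% / 17.36% = 0.9063
β_Jory = 0.245 × 34.24% / 17.36% = 0.4832
β_P = Σ w_i β_i = 0.15×1.6879 + 0.18×0.4237 + 0.15×0.4223 + 0.17×0.1761 + 0.16×0.9063 + 0.19×0.4832 = 0.6595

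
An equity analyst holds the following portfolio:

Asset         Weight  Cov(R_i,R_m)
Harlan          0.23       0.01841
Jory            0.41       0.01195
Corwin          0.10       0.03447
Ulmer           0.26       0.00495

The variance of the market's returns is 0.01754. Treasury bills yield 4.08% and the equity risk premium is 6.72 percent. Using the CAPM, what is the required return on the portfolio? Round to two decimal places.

β_Harlan = 0.01841 / 0.01754 = 1.0496
β_Jory = 0.01195 / 0.01754 = 0.6813
β_Corwin = 0.03447 / 0.01754 = 1.9652
β_Ulmer = 0.00495 / 0.01754 = 0.2822
β_P = Σ w_i β_i = 0.23×1.0496 + 0.41×0.6813 + 0.10×1.9652 + 0.26×0.2822 = 0.7906
E(R_P) = R_f + β_P × MRP = 4.08% + 0.7906 × 6.72% = 9.39%

9.39%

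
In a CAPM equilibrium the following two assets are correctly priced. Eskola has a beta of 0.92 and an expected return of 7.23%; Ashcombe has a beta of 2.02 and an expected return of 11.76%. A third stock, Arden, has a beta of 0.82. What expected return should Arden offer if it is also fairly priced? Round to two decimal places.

6.82%

MRP (SML slope) = (11.76% − 7.23%) / (2.02 − 0.92) = 4.53% / 1.10 = 4.1182%
R_f (intercept) = 7.23% − 0.92 × 4.1182% = 3.4413%
E(R_Arden) = R_f + β × MRP = 3.4413% + 0.82 × 4.1182% = 6.82%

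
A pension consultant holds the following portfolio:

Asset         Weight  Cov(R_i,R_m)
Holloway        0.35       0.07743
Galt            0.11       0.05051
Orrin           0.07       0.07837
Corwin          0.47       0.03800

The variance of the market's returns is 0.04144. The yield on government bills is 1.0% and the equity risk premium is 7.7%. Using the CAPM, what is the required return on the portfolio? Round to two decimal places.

11.41%

β_Holloway = 0.07743 / 0.04144 = 1.8685
β_Galt = 0.05051 / 0.04144 = 1.2189
β_Orrin = 0.07837 / 0.04144 = 1.8912
β_Corwin = 0.03800 / 0.04144 = 0.9170
β_P = Σ w_i β_i = 0.35×1.8685 + 0.11×1.2189 + 0.07×1.8912 + 0.47×0.9170 = 1.3514
E(R_P) = R_f + β_P × MRP = 1.0% + 1.3514 × 7.7% = 11.41%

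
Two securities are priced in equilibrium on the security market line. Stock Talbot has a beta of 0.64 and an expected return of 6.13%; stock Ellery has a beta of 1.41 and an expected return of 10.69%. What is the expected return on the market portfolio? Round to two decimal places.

Both satisfy E(R) = R_f + β·MRP, so the slope of the SML is
MRP = (10.69% − 6.13%) / (1.41 − 0.64) = 4.56% / 0.77 = 5.9221%
R_f = E(R_Talbot) − β_Talbot·MRP = 6.13% − 0.64 × 5.9221% = 2.3399%
E(R_m) = R_f + MRP = 2.3399% + 5.9221% = 8.26%

8.26%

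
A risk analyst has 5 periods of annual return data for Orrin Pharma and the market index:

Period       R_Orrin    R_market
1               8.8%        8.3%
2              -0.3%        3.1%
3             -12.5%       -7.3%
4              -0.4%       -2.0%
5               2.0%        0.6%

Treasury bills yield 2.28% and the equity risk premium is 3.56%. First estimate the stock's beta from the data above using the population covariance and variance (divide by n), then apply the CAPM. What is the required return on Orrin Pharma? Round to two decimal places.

6.68%

Mean R_i = (8.8 − 0.3 − 12.5 − 0.4 + 2.0) / 5 = -0.4800%
Mean R_m = (8.3 + 3.1 − 7.3 − 2.0 + 0.6) / 5 = 0.5400%
Σ(R_i − R̄_i)(R_m − R̄_m) = 166.6560  ⇒  Cov = 166.6560 / 5 = 33.3312
Σ(R_m − R̄_m)² = 134.6920  ⇒  Var(R_m) = 134.6920 / 5 = 26.9384
β = Cov / Var(R_m) = 33.3312 / 26.9384 = 1.2373
E(R) = R_f + β × MRP = 2.28% + 1.2373 × 3.56% = 6.68%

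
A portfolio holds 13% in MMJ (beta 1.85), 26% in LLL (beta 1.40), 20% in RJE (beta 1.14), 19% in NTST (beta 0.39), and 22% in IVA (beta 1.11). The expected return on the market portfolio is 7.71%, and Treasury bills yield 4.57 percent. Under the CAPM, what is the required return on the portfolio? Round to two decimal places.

β_P = Σ w_i β_i = 0.13×1.85 + 0.26×1.40 + 0.20×1.14 + 0.19×0.39 + 0.22×1.11 = 1.1508
MRP = 7.71% − 4.57% = 3.14%
E(R_P) = R_f + β_P × MRP = 4.57% + 1.1508 × 3.14% = 8.18%

8.18%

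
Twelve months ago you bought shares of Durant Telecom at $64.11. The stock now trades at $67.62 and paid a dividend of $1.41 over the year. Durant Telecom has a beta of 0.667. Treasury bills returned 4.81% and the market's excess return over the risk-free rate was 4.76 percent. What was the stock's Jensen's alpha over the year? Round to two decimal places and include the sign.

-0.31%

Realised HPR = (P1 + D1 − P0) / P0 = (67.62 + 1.41 − 64.11) / 64.11 = 4.92 / 64.11 = 7.6743%
CAPM required = R_f + β·MRP = 4.81% + 0.667 × 4.76% = 7.98492%
α = realised − required = 7.6743% − 7.98492% = -0.31%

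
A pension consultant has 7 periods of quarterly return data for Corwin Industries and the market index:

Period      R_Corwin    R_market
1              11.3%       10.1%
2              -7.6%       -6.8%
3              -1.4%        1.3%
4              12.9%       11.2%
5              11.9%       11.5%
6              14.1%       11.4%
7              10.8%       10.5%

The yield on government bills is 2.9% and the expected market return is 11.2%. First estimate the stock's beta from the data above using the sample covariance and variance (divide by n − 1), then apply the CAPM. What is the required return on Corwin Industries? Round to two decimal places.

Mean R_i = (11.3 − 7.6 − 1.4 + 12.9 + 11.9 + 14.1 + 10.8) / 7 = 7.4286%
Mean R_m = (10.1 − 6.8 + 1.3 + 11.2 + 11.5 + 11.4 + 10.5) / 7 = 7.0286%
Σ(R_i − R̄_i)(R_m − R̄_m) = 353.9743  ⇒  Cov = 353.9743 / 6 = 58.9957
Σ(R_m − R̄_m)² = 302.0343  ⇒  Var(R_m) = 302.0343 / 6 = 50.3391
β = Cov / Var(R_m) = 58.9957 / 50.3391 = 1.1720
MRP = 11.2% − 2.9% = 8.30%
E(R) = R_f + β × MRP = 2.9% + 1.1720 × 8.3% = 12.63%

12.63%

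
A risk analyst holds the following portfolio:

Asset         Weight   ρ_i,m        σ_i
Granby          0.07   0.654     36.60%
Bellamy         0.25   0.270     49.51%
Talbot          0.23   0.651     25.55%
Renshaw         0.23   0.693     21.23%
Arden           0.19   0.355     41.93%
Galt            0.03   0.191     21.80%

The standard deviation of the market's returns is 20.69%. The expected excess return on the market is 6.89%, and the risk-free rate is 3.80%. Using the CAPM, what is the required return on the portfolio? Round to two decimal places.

8.86%

β_Granby = 0.654 × 36.60% / 20.69% = 1.1569
β_Bellamy = 0.270 × 49.51% / 20.69% = 0.6461
β_Talbot = 0.651 × 25.55% / 20.69% = 0.8039
β_Renshaw = 0.693 × 21.23% / 20.69% = 0.7111
β_Arden = 0.355 × 41.93% / 20.69% = 0.7194
β_Galt = 0.191 × 21.80% / 20.69% = 0.2012
β_P = Σ w_i β_i = 0.07×1.1569 + 0.25×0.6461 + 0.23×0.8039 + 0.23×0.7111 + 0.19×0.7194 + 0.03×0.2012 = 0.7337
E(R_P) = R_f + β_P × MRP = 3.80% + 0.7337 × 6.89% = 8.86%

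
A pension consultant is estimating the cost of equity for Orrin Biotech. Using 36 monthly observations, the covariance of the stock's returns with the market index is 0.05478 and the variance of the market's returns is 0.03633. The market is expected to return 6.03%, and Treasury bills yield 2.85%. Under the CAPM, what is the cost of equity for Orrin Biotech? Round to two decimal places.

β = Cov(R_i, R_m) / Var(R_m) = 0.05478 / 0.03633 = 1.5078
MRP = 6.03% − 2.85% = 3.18%
E(R) = R_f + β × MRP = 2.85% + 1.5078 × 3.18% = 7.64%

7.64%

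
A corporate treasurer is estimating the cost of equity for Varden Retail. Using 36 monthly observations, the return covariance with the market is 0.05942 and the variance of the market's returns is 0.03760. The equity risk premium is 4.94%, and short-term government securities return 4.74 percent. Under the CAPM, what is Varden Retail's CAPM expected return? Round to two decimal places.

β = Cov(R_i, R_m) / Var(R_m) = 0.05942 / 0.03760 = 1.5803
E(R) = R_f + β × MRP = 4.74% + 1.5803 × 4.94% = 12.55%

12.55%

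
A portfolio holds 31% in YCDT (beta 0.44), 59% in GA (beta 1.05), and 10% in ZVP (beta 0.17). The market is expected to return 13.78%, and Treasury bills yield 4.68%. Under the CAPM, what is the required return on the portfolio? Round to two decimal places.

β_P = Σ w_i β_i = 0.31×0.44 + 0.59×1.05 + 0.10×0.17 = 0.7729
MRP = 13.78% − 4.68% = 9.10%
E(R_P) = R_f + β_P × MRP = 4.68% + 0.7729 × 9.10% = 11.71%

11.71%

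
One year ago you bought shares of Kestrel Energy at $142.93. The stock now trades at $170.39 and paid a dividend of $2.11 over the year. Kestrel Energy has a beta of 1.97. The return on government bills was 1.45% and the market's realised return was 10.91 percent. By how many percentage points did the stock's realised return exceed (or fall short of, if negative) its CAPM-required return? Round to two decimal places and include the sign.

Realised HPR = (P1 + D1 − P0) / P0 = (170.39 + 2.11 − 142.93) / 142.93 = 29.57 / 142.93 = 20.6884%
MRP = 10.91% − 1.45% = 9.46%
CAPM required = R_f + β·MRP = 1.45% + 1.97 × 9.46% = 20.0862%
α = realised − required = 20.6884% − 20.0862% = +0.60%

+0.60%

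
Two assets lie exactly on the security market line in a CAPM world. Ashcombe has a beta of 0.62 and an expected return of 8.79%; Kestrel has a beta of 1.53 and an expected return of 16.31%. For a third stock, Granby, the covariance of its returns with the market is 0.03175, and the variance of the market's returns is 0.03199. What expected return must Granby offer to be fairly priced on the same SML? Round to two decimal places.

MRP = (16.31% − 8.79%) / (1.53 − 0.62) = 8.2637%
R_f = 8.79% − 0.62 × 8.2637% = 3.6665%
β_Granby = Cov / Var(R_m) = 0.03175 / 0.03199 = 0.9925
E(R_Granby) = R_f + β × MRP = 3.6665% + 0.9925 × 8.2637% = 11.87%

11.87%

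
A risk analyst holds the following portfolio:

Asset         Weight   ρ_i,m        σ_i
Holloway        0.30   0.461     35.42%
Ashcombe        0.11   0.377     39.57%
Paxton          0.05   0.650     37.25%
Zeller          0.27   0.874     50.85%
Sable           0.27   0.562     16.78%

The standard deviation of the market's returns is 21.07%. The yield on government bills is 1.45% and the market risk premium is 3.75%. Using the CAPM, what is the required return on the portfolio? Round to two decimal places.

β_Holloway = 0.461 × 35.42% / 21.07% = 0.7750
β_Ashcombe = 0.377 × 39.57% / 21.07% = 0.7080
β_Paxton = 0.650 × 37.25% / 21.07% = 1.1491
β_Zeller = 0.874 × 50.85% / 21.07% = 2.1093
β_Sable = 0.562 × 16.78% / 21.07% = 0.4476
β_P = Σ w_i β_i = 0.30×0.7750 + 0.11×0.7080 + 0.05×1.1491 + 0.27×2.1093 + 0.27×0.4476 = 1.0582
E(R_P) = R_f + β_P × MRP = 1.45% + 1.0582 × 3.75% = 5.42%

5.42%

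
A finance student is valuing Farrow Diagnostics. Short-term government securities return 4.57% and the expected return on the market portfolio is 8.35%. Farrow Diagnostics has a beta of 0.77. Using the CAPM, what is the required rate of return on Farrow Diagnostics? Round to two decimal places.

Market risk premium = E(R_m) − R_f = 8.35% − 4.57% = 3.78%
E(R) = R_f + β × MRP = 4.57% + 0.77 × 3.78% = 7.48%

7.48%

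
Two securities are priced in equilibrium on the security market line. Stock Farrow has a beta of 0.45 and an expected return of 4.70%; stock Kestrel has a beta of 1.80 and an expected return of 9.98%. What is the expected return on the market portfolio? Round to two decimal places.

Both satisfy E(R) = R_f + β·MRP, so the slope of the SML is
MRP = (9.98% − 4.70%) / (1.80 − 0.45) = 5.28% / 1.35 = 3.9111%
R_f = E(R_Farrow) − β_Farrow·MRP = 4.70% − 0.45 × 3.9111% = 2.9400%
E(R_m) = R_f + MRP = 2.9400% + 3.9111% = 6.85%

6.85%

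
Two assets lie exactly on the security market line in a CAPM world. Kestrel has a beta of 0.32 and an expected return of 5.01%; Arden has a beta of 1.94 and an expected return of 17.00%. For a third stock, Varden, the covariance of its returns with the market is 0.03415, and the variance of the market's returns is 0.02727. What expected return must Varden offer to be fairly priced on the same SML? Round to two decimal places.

MRP = (17.00% − 5.01%) / (1.94 − 0.32) = 7.4012%
R_f = 5.01% − 0.32 × 7.4012% = 2.6416%
β_Varden = Cov / Var(R_m) = 0.03415 / 0.02727 = 1.2523
E(R_Varden) = R_f + β × MRP = 2.6416% + 1.2523 × 7.4012% = 11.91%

11.91%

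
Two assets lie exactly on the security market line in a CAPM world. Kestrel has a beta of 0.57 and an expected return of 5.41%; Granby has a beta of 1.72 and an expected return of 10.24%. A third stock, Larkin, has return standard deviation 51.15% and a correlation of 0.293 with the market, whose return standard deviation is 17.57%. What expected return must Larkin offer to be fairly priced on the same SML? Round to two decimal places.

6.60%

MRP = (10.24% − 5.41%) / (1.72 − 0.57) = 4.2000%
R_f = 5.41% − 0.57 × 4.2000% = 3.0160%
β_Larkin = ρ·σ_i/σ_m = 0.293 × 51.15 / 17.57 = 0.8530
E(R_Larkin) = R_f + β × MRP = 3.0160% + 0.8530 × 4.2000% = 6.60%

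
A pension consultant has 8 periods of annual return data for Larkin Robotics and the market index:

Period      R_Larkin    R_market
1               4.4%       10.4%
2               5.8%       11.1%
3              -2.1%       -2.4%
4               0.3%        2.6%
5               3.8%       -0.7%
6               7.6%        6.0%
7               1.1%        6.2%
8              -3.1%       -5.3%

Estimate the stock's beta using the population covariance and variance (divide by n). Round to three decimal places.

Mean R_i = (4.4 + 5.8 − 2.1 + 0.3 + 3.8 + 7.6 + 1.1 − 3.1) / 8 = 2.2250%
Mean R_m = (10.4 + 11.1 − 2.4 + 2.6 − 0.7 + 6.0 + 6.2 − 5.3) / 8 = 3.4875%
Σ(R_i − R̄_i)(R_m − R̄_m) = 120.0725  ⇒  Cov = 120.0725 / 8 = 15.0091
Σ(R_m − R̄_m)² = 249.6088  ⇒  Var(R_m) = 249.6088 / 8 = 31.2011
β = Cov / Var(R_m) = 15.0091 / 31.2011 = 0.4810

0.481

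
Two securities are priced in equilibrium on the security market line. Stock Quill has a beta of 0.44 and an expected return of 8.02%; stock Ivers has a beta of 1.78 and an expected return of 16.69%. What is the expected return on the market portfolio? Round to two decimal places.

11.64%

Both satisfy E(R) = R_f + β·MRP, so the slope of the SML is
MRP = (16.69% − 8.02%) / (1.78 − 0.44) = 8.67% / 1.34 = 6.4701%
R_f = E(R_Quill) − β_Quill·MRP = 8.02% − 0.44 × 6.4701% = 5.1732%
E(R_m) = R_f + MRP = 5.1732% + 6.4701% = 11.64%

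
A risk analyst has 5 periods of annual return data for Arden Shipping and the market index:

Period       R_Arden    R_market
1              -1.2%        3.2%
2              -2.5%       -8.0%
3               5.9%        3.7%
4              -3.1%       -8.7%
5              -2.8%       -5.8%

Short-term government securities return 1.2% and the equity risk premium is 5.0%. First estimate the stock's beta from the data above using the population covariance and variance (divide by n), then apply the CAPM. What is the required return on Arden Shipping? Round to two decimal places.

3.54%

Mean R_i = (-1.2 − 2.5 + 5.9 − 3.1 − 2.8) / 5 = -0.7400%
Mean R_m = (3.2 − 8.0 + 3.7 − 8.7 − 5.8) / 5 = -3.1200%
Σ(R_i − R̄_i)(R_m − R̄_m) = 69.6560  ⇒  Cov = 69.6560 / 5 = 13.9312
Σ(R_m − R̄_m)² = 148.5880  ⇒  Var(R_m) = 148.5880 / 5 = 29.7176
β = Cov / Var(R_m) = 13.9312 / 29.7176 = 0.4688
E(R) = R_f + β × MRP = 1.2% + 0.4688 × 5.0% = 3.54%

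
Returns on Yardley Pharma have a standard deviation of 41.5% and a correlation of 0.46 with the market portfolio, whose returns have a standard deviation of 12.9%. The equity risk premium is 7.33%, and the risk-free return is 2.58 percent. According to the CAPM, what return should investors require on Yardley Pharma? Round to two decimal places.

β = ρ × σ_i / σ_m = 0.46 × 41.5% / 12.9% = 1.4798
E(R) = 2.58% + 1.4798 × 7.33% = 13.43%

13.43%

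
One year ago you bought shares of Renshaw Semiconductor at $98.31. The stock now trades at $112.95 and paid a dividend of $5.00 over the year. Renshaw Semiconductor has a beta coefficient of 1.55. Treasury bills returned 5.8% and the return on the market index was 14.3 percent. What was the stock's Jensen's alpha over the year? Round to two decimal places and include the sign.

Realised HPR = (P1 + D1 − P0) / P0 = (112.95 + 5.00 − 98.31) / 98.31 = 19.64 / 98.31 = 19.9776%
MRP = 14.3% − 5.8% = 8.50%
CAPM required = R_f + β·MRP = 5.8% + 1.55 × 8.5% = 18.9750%
α = realised − required = 19.9776% − 18.9750% = +1.00%

+1.00%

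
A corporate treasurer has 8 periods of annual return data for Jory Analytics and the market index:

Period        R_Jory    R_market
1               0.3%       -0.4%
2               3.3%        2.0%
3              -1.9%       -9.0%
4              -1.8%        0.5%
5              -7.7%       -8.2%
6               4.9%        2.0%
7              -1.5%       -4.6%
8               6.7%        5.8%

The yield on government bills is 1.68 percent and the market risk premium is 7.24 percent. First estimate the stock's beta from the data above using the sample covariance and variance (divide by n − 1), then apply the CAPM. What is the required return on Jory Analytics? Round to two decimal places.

7.09%

Mean R_i = (0.3 + 3.3 − 1.9 − 1.8 − 7.7 + 4.9 − 1.5 + 6.7) / 8 = 0.2875%
Mean R_m = (-0.4 + 2.0 − 9.0 + 0.5 − 8.2 + 2.0 − 4.6 + 5.8) / 8 = -1.4875%
Σ(R_i − R̄_i)(R_m − R̄_m) = 144.8013  ⇒  Cov = 144.8013 / 7 = 20.6859
Σ(R_m − R̄_m)² = 193.7488  ⇒  Var(R_m) = 193.7488 / 7 = 27.6784
β = Cov / Var(R_m) = 20.6859 / 27.6784 = 0.7474
E(R) = R_f + β × MRP = 1.68% + 0.7474 × 7.24% = 7.09%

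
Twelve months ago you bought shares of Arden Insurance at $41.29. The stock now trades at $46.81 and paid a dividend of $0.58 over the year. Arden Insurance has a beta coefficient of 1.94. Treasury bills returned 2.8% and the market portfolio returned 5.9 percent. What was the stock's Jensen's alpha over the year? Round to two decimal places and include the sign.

+5.96%

Realised HPR = (P1 + D1 − P0) / P0 = (46.81 + 0.58 − 41.29) / 41.29 = 6.10 / 41.29 = 14.7736%
MRP = 5.9% − 2.8% = 3.10%
CAPM required = R_f + β·MRP = 2.8% + 1.94 × 3.1% = 8.8140%
α = realised − required = 14.7736% − 8.8140% = +5.96%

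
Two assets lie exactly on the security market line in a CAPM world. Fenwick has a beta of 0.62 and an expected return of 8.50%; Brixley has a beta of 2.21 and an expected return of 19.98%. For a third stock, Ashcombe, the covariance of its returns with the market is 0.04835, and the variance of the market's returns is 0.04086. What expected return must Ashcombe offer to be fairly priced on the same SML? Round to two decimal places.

MRP = (19.98% − 8.50%) / (2.21 − 0.62) = 7.2201%
R_f = 8.50% − 0.62 × 7.2201% = 4.0235%
β_Ashcombe = Cov / Var(R_m) = 0.04835 / 0.04086 = 1.1833
E(R_Ashcombe) = R_f + β × MRP = 4.0235% + 1.1833 × 7.2201% = 12.57%

12.57%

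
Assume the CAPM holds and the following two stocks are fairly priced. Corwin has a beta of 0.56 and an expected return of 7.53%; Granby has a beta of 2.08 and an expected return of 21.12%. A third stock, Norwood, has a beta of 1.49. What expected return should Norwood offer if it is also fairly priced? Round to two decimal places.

MRP (SML slope) = (21.12% − 7.53%) / (2.08 − 0.56) = 13.59% / 1.52 = 8.9408%
R_f (intercept) = 7.53% − 0.56 × 8.9408% = 2.5232%
E(R_Norwood) = R_f + β × MRP = 2.5232% + 1.49 × 8.9408% = 15.84%

15.84%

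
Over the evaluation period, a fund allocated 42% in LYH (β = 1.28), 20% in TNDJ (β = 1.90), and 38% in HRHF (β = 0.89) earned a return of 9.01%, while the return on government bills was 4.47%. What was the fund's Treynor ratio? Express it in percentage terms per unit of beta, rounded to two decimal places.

3.62%

β_P = 0.42×1.28 + 0.20×1.90 + 0.38×0.89 = 1.2558
Treynor = (R_P − R_f) / β_P = (9.01% − 4.47%) / 1.2558 = 4.54% / 1.2558 = 3.62%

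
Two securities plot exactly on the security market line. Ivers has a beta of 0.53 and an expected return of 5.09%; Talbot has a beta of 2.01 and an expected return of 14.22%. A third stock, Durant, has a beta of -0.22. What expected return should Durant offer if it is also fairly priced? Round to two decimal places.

0.46%

MRP (SML slope) = (14.22% − 5.09%) / (2.01 − 0.53) = 9.13% / 1.48 = 6.1689%
R_f (intercept) = 5.09% − 0.53 × 6.1689% = 1.8205%
E(R_Durant) = R_f + β × MRP = 1.8205% + -0.22 × 6.1689% = 0.46%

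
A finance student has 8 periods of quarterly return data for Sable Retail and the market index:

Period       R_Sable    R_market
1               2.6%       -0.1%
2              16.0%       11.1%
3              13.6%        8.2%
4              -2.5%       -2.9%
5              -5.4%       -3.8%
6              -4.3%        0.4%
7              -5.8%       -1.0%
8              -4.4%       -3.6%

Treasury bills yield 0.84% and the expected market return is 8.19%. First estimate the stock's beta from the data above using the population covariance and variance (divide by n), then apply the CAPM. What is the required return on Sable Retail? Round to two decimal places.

Mean R_i = (2.6 + 16.0 + 13.6 − 2.5 − 5.4 − 4.3 − 5.8 − 4.4) / 8 = 1.2250%
Mean R_m = (-0.1 + 11.1 + 8.2 − 2.9 − 3.8 + 0.4 − 1.0 − 3.6) / 8 = 1.0375%
Σ(R_i − R̄_i)(R_m − R̄_m) = 326.3825  ⇒  Cov = 326.3825 / 8 = 40.7978
Σ(R_m − R̄_m)² = 218.8188  ⇒  Var(R_m) = 218.8188 / 8 = 27.3524
β = Cov / Var(R_m) = 40.7978 / 27.3524 = 1.4916
MRP = 8.19% − 0.84% = 7.35%
E(R) = R_f + β × MRP = 0.84% + 1.4916 × 7.35% = 11.80%

11.80%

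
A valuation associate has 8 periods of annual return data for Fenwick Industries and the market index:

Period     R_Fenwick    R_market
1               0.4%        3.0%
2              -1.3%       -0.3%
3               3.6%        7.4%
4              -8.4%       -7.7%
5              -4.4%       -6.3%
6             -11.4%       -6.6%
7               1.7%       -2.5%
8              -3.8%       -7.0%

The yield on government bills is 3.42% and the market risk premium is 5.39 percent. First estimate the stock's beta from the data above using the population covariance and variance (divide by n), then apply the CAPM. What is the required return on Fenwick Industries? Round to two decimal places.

7.47%

Mean R_i = (0.4 − 1.3 + 3.6 − 8.4 − 4.4 − 11.4 + 1.7 − 3.8) / 8 = -2.9500%
Mean R_m = (3.0 − 0.3 + 7.4 − 7.7 − 6.3 − 6.6 − 2.5 − 7.0) / 8 = -2.5000%
Σ(R_i − R̄_i)(R_m − R̄_m) = 159.2200  ⇒  Cov = 159.2200 / 8 = 19.9025
Σ(R_m − R̄_m)² = 211.6400  ⇒  Var(R_m) = 211.6400 / 8 = 26.4550
β = Cov / Var(R_m) = 19.9025 / 26.4550 = 0.7523
E(R) = R_f + β × MRP = 3.42% + 0.7523 × 5.39% = 7.47%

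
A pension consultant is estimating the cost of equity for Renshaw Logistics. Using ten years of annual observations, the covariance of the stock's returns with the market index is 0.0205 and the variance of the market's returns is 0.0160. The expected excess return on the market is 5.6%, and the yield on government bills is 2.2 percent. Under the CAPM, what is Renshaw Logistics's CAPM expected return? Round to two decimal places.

β = Cov(R_i, R_m) / Var(R_m) = 0.0205 / 0.0160 = 1.2813
E(R) = R_f + β × MRP = 2.2% + 1.2813 × 5.6% = 9.38%

9.38%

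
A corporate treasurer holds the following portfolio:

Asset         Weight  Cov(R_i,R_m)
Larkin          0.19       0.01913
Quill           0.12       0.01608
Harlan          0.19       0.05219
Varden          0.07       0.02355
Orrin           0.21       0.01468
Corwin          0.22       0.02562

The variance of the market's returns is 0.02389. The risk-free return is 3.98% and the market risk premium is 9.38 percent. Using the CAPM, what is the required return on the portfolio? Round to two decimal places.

14.13%

β_Larkin = 0.01913 / 0.02389 = 0.8008
β_Quill = 0.01608 / 0.02389 = 0.6731
β_Harlan = 0.05219 / 0.02389 = 2.1846
β_Varden = 0.02355 / 0.02389 = 0.9858
β_Orrin = 0.01468 / 0.02389 = 0.6145
β_Corwin = 0.02562 / 0.02389 = 1.0724
β_P = Σ w_i β_i = 0.19×0.8008 + 0.12×0.6731 + 0.19×2.1846 + 0.07×0.9858 + 0.21×0.6145 + 0.22×1.0724 = 1.0820
E(R_P) = R_f + β_P × MRP = 3.98% + 1.0820 × 9.38% = 14.13%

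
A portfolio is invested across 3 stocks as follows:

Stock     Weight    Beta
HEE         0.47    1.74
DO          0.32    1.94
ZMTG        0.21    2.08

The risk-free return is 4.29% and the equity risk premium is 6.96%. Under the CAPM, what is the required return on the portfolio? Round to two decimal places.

17.34%

β_P = Σ w_i β_i = 0.47×1.74 + 0.32×1.94 + 0.21×2.08 = 1.8754
E(R_P) = R_f + β_P × MRP = 4.29% + 1.8754 × 6.96% = 17.34%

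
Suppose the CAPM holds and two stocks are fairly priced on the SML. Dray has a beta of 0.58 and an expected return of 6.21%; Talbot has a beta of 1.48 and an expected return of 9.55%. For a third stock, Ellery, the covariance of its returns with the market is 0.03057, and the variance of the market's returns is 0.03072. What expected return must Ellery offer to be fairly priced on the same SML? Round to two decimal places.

MRP = (9.55% − 6.21%) / (1.48 − 0.58) = 3.7111%
R_f = 6.21% − 0.58 × 3.7111% = 4.0576%
β_Ellery = Cov / Var(R_m) = 0.03057 / 0.03072 = 0.9951
E(R_Ellery) = R_f + β × MRP = 4.0576% + 0.9951 × 3.7111% = 7.75%

7.75%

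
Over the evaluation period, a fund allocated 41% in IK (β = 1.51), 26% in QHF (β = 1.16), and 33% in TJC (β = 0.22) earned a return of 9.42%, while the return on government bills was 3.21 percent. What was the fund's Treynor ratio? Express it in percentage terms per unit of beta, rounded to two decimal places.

6.25%

β_P = 0.41×1.51 + 0.26×1.16 + 0.33×0.22 = 0.9933
Treynor = (R_P − R_f) / β_P = (9.42% − 3.21%) / 0.9933 = 6.21% / 0.9933 = 6.25%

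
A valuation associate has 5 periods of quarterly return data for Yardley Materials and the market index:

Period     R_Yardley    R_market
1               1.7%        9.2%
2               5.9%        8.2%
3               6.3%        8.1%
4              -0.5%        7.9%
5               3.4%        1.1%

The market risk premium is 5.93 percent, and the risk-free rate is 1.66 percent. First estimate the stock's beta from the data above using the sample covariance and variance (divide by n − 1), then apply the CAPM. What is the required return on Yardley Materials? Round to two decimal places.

1.51%

Mean R_i = (1.7 + 5.9 + 6.3 − 0.5 + 3.4) / 5 = 3.3600%
Mean R_m = (9.2 + 8.2 + 8.1 + 7.9 + 1.1) / 5 = 6.9000%
Σ(R_i − R̄_i)(R_m − R̄_m) = -1.0800  ⇒  Cov = -1.0800 / 4 = -0.2700
Σ(R_m − R̄_m)² = 43.0600  ⇒  Var(R_m) = 43.0600 / 4 = 10.7650
β = Cov / Var(R_m) = -0.2700 / 10.7650 = -0.0251
E(R) = R_f + β × MRP = 1.66% + -0.0251 × 5.93% = 1.51%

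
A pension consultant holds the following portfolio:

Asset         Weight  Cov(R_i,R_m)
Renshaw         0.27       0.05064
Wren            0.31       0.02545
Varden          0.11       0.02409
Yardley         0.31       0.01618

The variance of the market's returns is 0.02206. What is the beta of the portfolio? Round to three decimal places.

1.325

β_Renshaw = 0.05064 / 0.02206 = 2.2956
β_Wren = 0.02545 / 0.02206 = 1.1537
β_Varden = 0.02409 / 0.02206 = 1.0920
β_Yardley = 0.01618 / 0.02206 = 0.7335
β_P = Σ w_i β_i = 0.27×2.2956 + 0.31×1.1537 + 0.11×1.0920 + 0.31×0.7335 = 1.3250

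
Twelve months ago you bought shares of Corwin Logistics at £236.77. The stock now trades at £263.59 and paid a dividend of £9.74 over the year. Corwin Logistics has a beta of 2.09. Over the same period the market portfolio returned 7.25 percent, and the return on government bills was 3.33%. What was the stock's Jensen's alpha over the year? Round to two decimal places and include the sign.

+3.92%

Realised HPR = (P1 + D1 − P0) / P0 = (263.59 + 9.74 − 236.77) / 236.77 = 36.56 / 236.77 = 15.4411%
MRP = 7.25% − 3.33% = 3.92%
CAPM required = R_f + β·MRP = 3.33% + 2.09 × 3.92% = 11.5228%
α = realised − required = 15.4411% − 11.5228% = +3.92%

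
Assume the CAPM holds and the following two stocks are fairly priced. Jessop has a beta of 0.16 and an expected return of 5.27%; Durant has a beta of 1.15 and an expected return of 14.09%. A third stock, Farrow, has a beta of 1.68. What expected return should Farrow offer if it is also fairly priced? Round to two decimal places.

18.81%

MRP (SML slope) = (14.09% − 5.27%) / (1.15 − 0.16) = 8.82% / 0.99 = 8.9091%
R_f (intercept) = 5.27% − 0.16 × 8.9091% = 3.8445%
E(R_Farrow) = R_f + β × MRP = 3.8445% + 1.68 × 8.9091% = 18.81%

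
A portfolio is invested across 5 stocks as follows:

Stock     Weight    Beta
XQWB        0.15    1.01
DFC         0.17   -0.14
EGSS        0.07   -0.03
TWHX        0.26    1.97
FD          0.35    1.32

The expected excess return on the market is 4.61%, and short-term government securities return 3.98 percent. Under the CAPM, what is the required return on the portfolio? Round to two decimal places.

β_P = Σ w_i β_i = 0.15×1.01 + 0.17×-0.14 + 0.07×-0.03 + 0.26×1.97 + 0.35×1.32 = 1.0998
E(R_P) = R_f + β_P × MRP = 3.98% + 1.0998 × 4.61% = 9.05%

9.05%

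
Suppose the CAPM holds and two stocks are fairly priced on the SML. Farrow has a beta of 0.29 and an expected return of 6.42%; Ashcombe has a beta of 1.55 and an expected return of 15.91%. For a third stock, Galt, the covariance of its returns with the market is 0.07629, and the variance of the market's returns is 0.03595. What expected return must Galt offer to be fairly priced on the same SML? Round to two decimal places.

MRP = (15.91% − 6.42%) / (1.55 − 0.29) = 7.5317%
R_f = 6.42% − 0.29 × 7.5317% = 4.2358%
β_Galt = Cov / Var(R_m) = 0.07629 / 0.03595 = 2.1221
E(R_Galt) = R_f + β × MRP = 4.2358% + 2.1221 × 7.5317% = 20.22%

20.22%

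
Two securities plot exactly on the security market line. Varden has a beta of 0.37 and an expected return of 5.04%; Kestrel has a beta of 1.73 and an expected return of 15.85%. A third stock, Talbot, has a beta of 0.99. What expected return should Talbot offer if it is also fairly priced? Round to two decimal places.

9.97%

MRP (SML slope) = (15.85% − 5.04%) / (1.73 − 0.37) = 10.81% / 1.36 = 7.9485%
R_f (intercept) = 5.04% − 0.37 × 7.9485% = 2.0991%
E(R_Talbot) = R_f + β × MRP = 2.0991% + 0.99 × 7.9485% = 9.97%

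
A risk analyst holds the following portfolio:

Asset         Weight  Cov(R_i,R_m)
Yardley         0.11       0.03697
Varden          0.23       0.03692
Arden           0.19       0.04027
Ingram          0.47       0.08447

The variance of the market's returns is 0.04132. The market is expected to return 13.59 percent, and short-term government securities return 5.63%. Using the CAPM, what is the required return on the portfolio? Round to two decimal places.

17.17%

β_Yardley = 0.03697 / 0.04132 = 0.8947
β_Varden = 0.03692 / 0.04132 = 0.8935
β_Arden = 0.04027 / 0.04132 = 0.9746
β_Ingram = 0.08447 / 0.04132 = 2.0443
β_P = Σ w_i β_i = 0.11×0.8947 + 0.23×0.8935 + 0.19×0.9746 + 0.47×2.0443 = 1.4499
MRP = 13.59% − 5.63% = 7.96%
E(R_P) = R_f + β_P × MRP = 5.63% + 1.4499 × 7.96% = 17.17%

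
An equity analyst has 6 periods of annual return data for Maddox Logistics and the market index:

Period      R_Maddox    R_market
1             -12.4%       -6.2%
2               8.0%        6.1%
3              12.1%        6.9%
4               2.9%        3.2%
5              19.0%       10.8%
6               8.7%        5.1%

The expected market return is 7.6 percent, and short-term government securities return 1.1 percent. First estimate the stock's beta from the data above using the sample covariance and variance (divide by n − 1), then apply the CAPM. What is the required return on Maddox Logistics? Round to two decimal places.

13.07%

Mean R_i = (-12.4 + 8.0 + 12.1 + 2.9 + 19.0 + 8.7) / 6 = 6.3833%
Mean R_m = (-6.2 + 6.1 + 6.9 + 3.2 + 10.8 + 5.1) / 6 = 4.3167%
Σ(R_i − R̄_i)(R_m − R̄_m) = 302.6917  ⇒  Cov = 302.6917 / 5 = 60.5383
Σ(R_m − R̄_m)² = 164.3483  ⇒  Var(R_m) = 164.3483 / 5 = 32.8697
β = Cov / Var(R_m) = 60.5383 / 32.8697 = 1.8418
MRP = 7.6% − 1.1% = 6.50%
E(R) = R_f + β × MRP = 1.1% + 1.8418 × 6.5% = 13.07%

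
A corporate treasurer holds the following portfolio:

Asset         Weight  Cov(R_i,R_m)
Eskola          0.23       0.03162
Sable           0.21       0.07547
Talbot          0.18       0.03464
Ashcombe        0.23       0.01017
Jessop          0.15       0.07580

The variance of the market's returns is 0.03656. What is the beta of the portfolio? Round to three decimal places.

1.178

β_Eskola = 0.03162 / 0.03656 = 0.8649
β_Sable = 0.07547 / 0.03656 = 2.0643
β_Talbot = 0.03464 / 0.03656 = 0.9475
β_Ashcombe = 0.01017 / 0.03656 = 0.2782
β_Jessop = 0.07580 / 0.03656 = 2.0733
β_P = Σ w_i β_i = 0.23×0.8649 + 0.21×2.0643 + 0.18×0.9475 + 0.23×0.2782 + 0.15×2.0733 = 1.1780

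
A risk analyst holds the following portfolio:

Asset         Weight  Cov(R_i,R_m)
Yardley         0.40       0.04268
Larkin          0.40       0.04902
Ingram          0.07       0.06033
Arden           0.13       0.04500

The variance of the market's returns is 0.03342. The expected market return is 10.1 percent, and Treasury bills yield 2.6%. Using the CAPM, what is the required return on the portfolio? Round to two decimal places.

β_Yardley = 0.04268 / 0.03342 = 1.2771
β_Larkin = 0.04902 / 0.03342 = 1.4668
β_Ingram = 0.06033 / 0.03342 = 1.8052
β_Arden = 0.04500 / 0.03342 = 1.3465
β_P = Σ w_i β_i = 0.40×1.2771 + 0.40×1.4668 + 0.07×1.8052 + 0.13×1.3465 = 1.3990
MRP = 10.1% − 2.6% = 7.50%
E(R_P) = R_f + β_P × MRP = 2.6% + 1.3990 × 7.5% = 13.09%

13.09%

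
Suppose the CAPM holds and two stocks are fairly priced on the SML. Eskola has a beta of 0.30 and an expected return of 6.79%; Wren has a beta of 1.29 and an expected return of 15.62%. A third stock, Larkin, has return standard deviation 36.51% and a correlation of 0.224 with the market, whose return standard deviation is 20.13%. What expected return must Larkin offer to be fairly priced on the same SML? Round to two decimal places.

MRP = (15.62% − 6.79%) / (1.29 − 0.30) = 8.9192%
R_f = 6.79% − 0.30 × 8.9192% = 4.1142%
β_Larkin = ρ·σ_i/σ_m = 0.224 × 36.51 / 20.13 = 0.4063
E(R_Larkin) = R_f + β × MRP = 4.1142% + 0.4063 × 8.9192% = 7.74%

7.74%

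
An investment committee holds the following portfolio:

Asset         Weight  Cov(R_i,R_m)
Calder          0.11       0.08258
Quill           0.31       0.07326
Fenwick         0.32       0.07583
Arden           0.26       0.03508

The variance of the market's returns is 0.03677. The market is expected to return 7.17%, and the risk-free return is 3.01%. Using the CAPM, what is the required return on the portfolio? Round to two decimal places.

β_Calder = 0.08258 / 0.03677 = 2.2459
β_Quill = 0.07326 / 0.03677 = 1.9924
β_Fenwick = 0.07583 / 0.03677 = 2.0623
β_Arden = 0.03508 / 0.03677 = 0.9540
β_P = Σ w_i β_i = 0.11×2.2459 + 0.31×1.9924 + 0.32×2.0623 + 0.26×0.9540 = 1.7727
MRP = 7.17% − 3.01% = 4.16%
E(R_P) = R_f + β_P × MRP = 3.01% + 1.7727 × 4.16% = 10.38%

10.38%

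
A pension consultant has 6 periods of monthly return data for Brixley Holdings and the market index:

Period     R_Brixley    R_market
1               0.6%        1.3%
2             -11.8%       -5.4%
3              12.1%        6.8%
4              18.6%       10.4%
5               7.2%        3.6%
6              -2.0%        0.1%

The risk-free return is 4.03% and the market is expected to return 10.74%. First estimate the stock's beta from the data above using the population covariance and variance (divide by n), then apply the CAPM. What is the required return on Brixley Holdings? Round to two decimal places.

Mean R_i = (0.6 − 11.8 + 12.1 + 18.6 + 7.2 − 2.0) / 6 = 4.1167%
Mean R_m = (1.3 − 5.4 + 6.8 + 10.4 + 3.6 + 0.1) / 6 = 2.8000%
Σ(R_i − R̄_i)(R_m − R̄_m) = 296.7800  ⇒  Cov = 296.7800 / 6 = 49.4633
Σ(R_m − R̄_m)² = 151.1800  ⇒  Var(R_m) = 151.1800 / 6 = 25.1967
β = Cov / Var(R_m) = 49.4633 / 25.1967 = 1.9631
MRP = 10.74% − 4.03% = 6.71%
E(R) = R_f + β × MRP = 4.03% + 1.9631 × 6.71% = 17.20%

17.20%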